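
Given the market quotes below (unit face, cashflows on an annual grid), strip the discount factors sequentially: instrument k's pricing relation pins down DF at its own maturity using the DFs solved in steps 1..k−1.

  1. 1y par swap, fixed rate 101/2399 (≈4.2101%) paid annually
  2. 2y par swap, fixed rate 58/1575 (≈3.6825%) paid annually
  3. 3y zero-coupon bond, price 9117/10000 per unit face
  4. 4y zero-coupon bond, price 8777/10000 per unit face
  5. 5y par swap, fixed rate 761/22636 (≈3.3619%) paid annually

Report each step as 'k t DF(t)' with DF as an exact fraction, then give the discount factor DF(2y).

1 1 2399/2500
2 2 1163/1250
3 3 9117/10000
4 4 8777/10000
5 5 4239/5000
DF(2y) = 1163/1250 ≈ 0.930400

step 1 [1y] swap r/1=101/2399: DF=(1 − 101/2399·(0))/(1+101/2399) = 2399/2500 ≈ 0.959600
step 2 [2y] swap r/1=58/1575: DF=(1 − 58/1575·(0.959600))/(1+58/1575) = 1163/1250 ≈ 0.930400
step 3 [3y] zero: DF = P = 9117/10000 ≈ 0.911700
step 4 [4y] zero: DF = P = 8777/10000 ≈ 0.877700
step 5 [5y] swap r/1=761/22636: DF=(1 − 761/22636·(0.959600+0.930400+0.911700+0.877700))/(1+761/22636) = 4239/5000 ≈ 0.847800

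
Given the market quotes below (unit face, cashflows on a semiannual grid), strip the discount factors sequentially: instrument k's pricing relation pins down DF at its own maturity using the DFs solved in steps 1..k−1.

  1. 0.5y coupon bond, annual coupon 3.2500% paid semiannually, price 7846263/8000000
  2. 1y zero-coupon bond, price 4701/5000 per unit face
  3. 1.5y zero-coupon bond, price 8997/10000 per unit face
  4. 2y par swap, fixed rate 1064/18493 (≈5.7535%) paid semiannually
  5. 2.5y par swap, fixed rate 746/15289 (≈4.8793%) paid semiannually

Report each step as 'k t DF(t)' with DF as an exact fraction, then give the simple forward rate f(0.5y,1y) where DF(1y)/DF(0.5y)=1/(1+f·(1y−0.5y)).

step 1 [0.5y] bond c/2=13/800: DF=(7846263/8000000 − 13/800·(0))/(1+13/800) = 9651/10000 ≈ 0.965100
step 2 [1y] zero: DF = P = 4701/5000 ≈ 0.940200
step 3 [1.5y] zero: DF = P = 8997/10000 ≈ 0.899700
step 4 [2y] swap r/2=532/18493: DF=(1 − 532/18493·(0.965100+0.940200+0.899700))/(1+532/18493) = 1117/1250 ≈ 0.893600
step 5 [2.5y] swap r/2=373/15289: DF=(1 − 373/15289·(0.965100+0.940200+0.899700+0.893600))/(1+373/15289) = 8881/10000 ≈ 0.888100

1 1/2 9651/10000
2 1 4701/5000
3 3/2 8997/10000
4 2 1117/1250
5 5/2 8881/10000
f(0.5y,1y) = ((9651/10000)/(4701/5000) − 1)/(1/2) = 83/1567 ≈ 5.2967%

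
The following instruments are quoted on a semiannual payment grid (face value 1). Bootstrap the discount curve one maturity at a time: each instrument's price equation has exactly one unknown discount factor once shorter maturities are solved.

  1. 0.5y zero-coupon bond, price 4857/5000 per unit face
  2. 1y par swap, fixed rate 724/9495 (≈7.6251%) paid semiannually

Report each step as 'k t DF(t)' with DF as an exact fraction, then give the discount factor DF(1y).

1 1/2 4857/5000
2 1 2319/2500
DF(1y) = 2319/2500 ≈ 0.927600

step 1 [0.5y] zero: DF = P = 4857/5000 ≈ 0.971400
step 2 [1y] swap r/2=362/9495: DF=(1 − 362/9495·(0.971400))/(1+362/9495) = 2319/2500 ≈ 0.927600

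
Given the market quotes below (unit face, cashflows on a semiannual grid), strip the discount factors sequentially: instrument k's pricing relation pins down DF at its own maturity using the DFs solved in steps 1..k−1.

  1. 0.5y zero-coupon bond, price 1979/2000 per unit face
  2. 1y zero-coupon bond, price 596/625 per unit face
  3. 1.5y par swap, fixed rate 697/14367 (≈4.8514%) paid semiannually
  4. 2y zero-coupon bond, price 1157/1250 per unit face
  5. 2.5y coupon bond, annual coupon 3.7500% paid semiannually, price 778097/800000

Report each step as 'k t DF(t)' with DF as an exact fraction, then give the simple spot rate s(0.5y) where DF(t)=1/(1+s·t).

1 1/2 1979/2000
2 1 596/625
3 3/2 9303/10000
4 2 1157/1250
5 5/2 553/625
s(0.5y) = (1/(1979/2000) − 1)/(1/2) = 42/1979 ≈ 2.1223%

step 1 [0.5y] zero: DF = P = 1979/2000 ≈ 0.989500
step 2 [1y] zero: DF = P = 596/625 ≈ 0.953600
step 3 [1.5y] swap r/2=697/28734: DF=(1 − 697/28734·(0.989500+0.953600))/(1+697/28734) = 9303/10000 ≈ 0.930300
step 4 [2y] zero: DF = P = 1157/1250 ≈ 0.925600
step 5 [2.5y] bond c/2=3/160: DF=(778097/800000 − 3/160·(0.989500+0.953600+0.930300+0.925600))/(1+3/160) = 553/625 ≈ 0.884800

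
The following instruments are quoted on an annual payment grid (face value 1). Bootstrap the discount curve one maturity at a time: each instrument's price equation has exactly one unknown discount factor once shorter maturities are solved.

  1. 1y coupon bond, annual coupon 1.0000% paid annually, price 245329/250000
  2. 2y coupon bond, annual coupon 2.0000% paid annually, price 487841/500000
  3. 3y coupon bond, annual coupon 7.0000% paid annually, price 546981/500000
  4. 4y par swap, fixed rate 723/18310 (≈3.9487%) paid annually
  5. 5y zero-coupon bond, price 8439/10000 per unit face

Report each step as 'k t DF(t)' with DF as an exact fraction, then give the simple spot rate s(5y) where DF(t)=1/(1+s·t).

1 1 2429/2500
2 2 15/16
3 3 359/400
4 4 4277/5000
5 5 8439/10000
s(5y) = (1/(8439/10000) − 1)/(5) = 1561/42195 ≈ 3.6995%

step 1 [1y] bond c/1=1/100: DF=(245329/250000 − 1/100·(0))/(1+1/100) = 2429/2500 ≈ 0.971600
step 2 [2y] bond c/1=1/50: DF=(487841/500000 − 1/50·(0.971600))/(1+1/50) = 15/16 ≈ 0.937500
step 3 [3y] bond c/1=7/100: DF=(546981/500000 − 7/100·(0.971600+0.937500))/(1+7/100) = 359/400 ≈ 0.897500
step 4 [4y] swap r/1=723/18310: DF=(1 − 723/18310·(0.971600+0.937500+0.897500))/(1+723/18310) = 4277/5000 ≈ 0.855400
step 5 [5y] zero: DF = P = 8439/10000 ≈ 0.843900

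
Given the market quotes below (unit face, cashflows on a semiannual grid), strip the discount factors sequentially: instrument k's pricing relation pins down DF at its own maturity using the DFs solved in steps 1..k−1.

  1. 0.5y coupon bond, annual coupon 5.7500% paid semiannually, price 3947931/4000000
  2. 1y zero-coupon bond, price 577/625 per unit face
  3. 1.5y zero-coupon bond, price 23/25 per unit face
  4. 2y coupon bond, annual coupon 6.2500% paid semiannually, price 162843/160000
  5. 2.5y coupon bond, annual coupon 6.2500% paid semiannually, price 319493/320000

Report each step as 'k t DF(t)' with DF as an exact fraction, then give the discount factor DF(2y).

step 1 [0.5y] bond c/2=23/800: DF=(3947931/4000000 − 23/800·(0))/(1+23/800) = 4797/5000 ≈ 0.959400
step 2 [1y] zero: DF = P = 577/625 ≈ 0.923200
step 3 [1.5y] zero: DF = P = 23/25 ≈ 0.920000
step 4 [2y] bond c/2=1/32: DF=(162843/160000 − 1/32·(0.959400+0.923200+0.920000))/(1+1/32) = 451/500 ≈ 0.902000
step 5 [2.5y] bond c/2=1/32: DF=(319493/320000 − 1/32·(0.959400+0.923200+0.920000+0.902000))/(1+1/32) = 8559/10000 ≈ 0.855900

1 1/2 4797/5000
2 1 577/625
3 3/2 23/25
4 2 451/500
5 5/2 8559/10000
DF(2y) = 451/500 ≈ 0.902000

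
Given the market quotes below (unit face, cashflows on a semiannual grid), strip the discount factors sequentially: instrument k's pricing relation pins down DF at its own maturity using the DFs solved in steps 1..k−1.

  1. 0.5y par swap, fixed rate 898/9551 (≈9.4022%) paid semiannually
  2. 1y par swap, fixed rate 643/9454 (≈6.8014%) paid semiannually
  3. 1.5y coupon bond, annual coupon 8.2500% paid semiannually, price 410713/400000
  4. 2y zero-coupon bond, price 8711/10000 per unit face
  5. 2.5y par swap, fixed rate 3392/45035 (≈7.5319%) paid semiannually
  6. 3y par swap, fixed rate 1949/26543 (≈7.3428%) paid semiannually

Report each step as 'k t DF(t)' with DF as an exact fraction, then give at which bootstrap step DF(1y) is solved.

1 1/2 9551/10000
2 1 9357/10000
3 3/2 1139/1250
4 2 8711/10000
5 5/2 519/625
6 3 8051/10000
DF(1y) is solved at step 2

step 1 [0.5y] swap r/2=449/9551: DF=(1 − 449/9551·(0))/(1+449/9551) = 9551/10000 ≈ 0.955100
step 2 [1y] swap r/2=643/18908: DF=(1 − 643/18908·(0.955100))/(1+643/18908) = 9357/10000 ≈ 0.935700
step 3 [1.5y] bond c/2=33/800: DF=(410713/400000 − 33/800·(0.955100+0.935700))/(1+33/800) = 1139/1250 ≈ 0.911200
step 4 [2y] zero: DF = P = 8711/10000 ≈ 0.871100
step 5 [2.5y] swap r/2=1696/45035: DF=(1 − 1696/45035·(0.955100+0.935700+0.911200+0.871100))/(1+1696/45035) = 519/625 ≈ 0.830400
step 6 [3y] swap r/2=1949/53086: DF=(1 − 1949/53086·(0.955100+0.935700+0.911200+0.871100+0.830400))/(1+1949/53086) = 8051/10000 ≈ 0.805100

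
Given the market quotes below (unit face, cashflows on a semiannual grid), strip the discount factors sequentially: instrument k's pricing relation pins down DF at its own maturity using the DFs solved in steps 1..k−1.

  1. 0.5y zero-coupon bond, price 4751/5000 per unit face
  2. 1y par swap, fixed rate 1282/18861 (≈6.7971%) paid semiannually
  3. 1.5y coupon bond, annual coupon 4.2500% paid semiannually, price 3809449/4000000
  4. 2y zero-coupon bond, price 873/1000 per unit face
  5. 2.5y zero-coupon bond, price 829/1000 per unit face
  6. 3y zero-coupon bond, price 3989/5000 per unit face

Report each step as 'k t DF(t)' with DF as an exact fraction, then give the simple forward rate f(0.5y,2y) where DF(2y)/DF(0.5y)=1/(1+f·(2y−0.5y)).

1 1/2 4751/5000
2 1 9359/10000
3 3/2 8933/10000
4 2 873/1000
5 5/2 829/1000
6 3 3989/5000
f(0.5y,2y) = ((4751/5000)/(873/1000) − 1)/(3/2) = 772/13095 ≈ 5.8954%

step 1 [0.5y] zero: DF = P = 4751/5000 ≈ 0.950200
step 2 [1y] swap r/2=641/18861: DF=(1 − 641/18861·(0.950200))/(1+641/18861) = 9359/10000 ≈ 0.935900
step 3 [1.5y] bond c/2=17/800: DF=(3809449/4000000 − 17/800·(0.950200+0.935900))/(1+17/800) = 8933/10000 ≈ 0.893300
step 4 [2y] zero: DF = P = 873/1000 ≈ 0.873000
step 5 [2.5y] zero: DF = P = 829/1000 ≈ 0.829000
step 6 [3y] zero: DF = P = 3989/5000 ≈ 0.797800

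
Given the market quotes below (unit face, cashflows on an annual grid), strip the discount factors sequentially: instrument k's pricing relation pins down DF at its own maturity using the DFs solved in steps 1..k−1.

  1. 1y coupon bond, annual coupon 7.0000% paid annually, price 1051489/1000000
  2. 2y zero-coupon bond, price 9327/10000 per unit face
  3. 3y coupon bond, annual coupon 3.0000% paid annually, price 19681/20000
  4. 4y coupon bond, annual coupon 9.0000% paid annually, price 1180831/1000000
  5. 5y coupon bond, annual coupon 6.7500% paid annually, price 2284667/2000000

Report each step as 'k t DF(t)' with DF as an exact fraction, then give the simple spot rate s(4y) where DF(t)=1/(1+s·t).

step 1 [1y] bond c/1=7/100: DF=(1051489/1000000 − 7/100·(0))/(1+7/100) = 9827/10000 ≈ 0.982700
step 2 [2y] zero: DF = P = 9327/10000 ≈ 0.932700
step 3 [3y] bond c/1=3/100: DF=(19681/20000 − 3/100·(0.982700+0.932700))/(1+3/100) = 2249/2500 ≈ 0.899600
step 4 [4y] bond c/1=9/100: DF=(1180831/1000000 − 9/100·(0.982700+0.932700+0.899600))/(1+9/100) = 8509/10000 ≈ 0.850900
step 5 [5y] bond c/1=27/400: DF=(2284667/2000000 − 27/400·(0.982700+0.932700+0.899600+0.850900))/(1+27/400) = 8383/10000 ≈ 0.838300

1 1 9827/10000
2 2 9327/10000
3 3 2249/2500
4 4 8509/10000
5 5 8383/10000
s(4y) = (1/(8509/10000) − 1)/(4) = 1491/34036 ≈ 4.3807%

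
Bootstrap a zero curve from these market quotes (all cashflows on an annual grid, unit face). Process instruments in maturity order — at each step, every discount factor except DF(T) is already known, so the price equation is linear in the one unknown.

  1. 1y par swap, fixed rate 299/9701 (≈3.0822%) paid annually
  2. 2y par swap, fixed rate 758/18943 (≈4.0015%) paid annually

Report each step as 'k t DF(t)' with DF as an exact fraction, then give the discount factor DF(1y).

1 1 9701/10000
2 2 4621/5000
DF(1y) = 9701/10000 ≈ 0.970100

step 1 [1y] swap r/1=299/9701: DF=(1 − 299/9701·(0))/(1+299/9701) = 9701/10000 ≈ 0.970100
step 2 [2y] swap r/1=758/18943: DF=(1 − 758/18943·(0.970100))/(1+758/18943) = 4621/5000 ≈ 0.924200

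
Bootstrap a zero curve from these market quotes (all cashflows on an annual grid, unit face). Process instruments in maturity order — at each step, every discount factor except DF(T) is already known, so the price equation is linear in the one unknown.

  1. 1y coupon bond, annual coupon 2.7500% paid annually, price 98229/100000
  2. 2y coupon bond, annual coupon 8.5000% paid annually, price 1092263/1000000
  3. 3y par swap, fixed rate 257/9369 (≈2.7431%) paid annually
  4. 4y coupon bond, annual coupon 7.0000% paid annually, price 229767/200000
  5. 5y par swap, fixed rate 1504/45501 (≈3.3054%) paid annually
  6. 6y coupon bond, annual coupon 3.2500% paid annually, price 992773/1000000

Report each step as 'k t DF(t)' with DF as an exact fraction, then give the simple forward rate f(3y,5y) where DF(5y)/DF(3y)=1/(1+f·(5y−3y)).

step 1 [1y] bond c/1=11/400: DF=(98229/100000 − 11/400·(0))/(1+11/400) = 239/250 ≈ 0.956000
step 2 [2y] bond c/1=17/200: DF=(1092263/1000000 − 17/200·(0.956000))/(1+17/200) = 4659/5000 ≈ 0.931800
step 3 [3y] swap r/1=257/9369: DF=(1 − 257/9369·(0.956000+0.931800))/(1+257/9369) = 9229/10000 ≈ 0.922900
step 4 [4y] bond c/1=7/100: DF=(229767/200000 − 7/100·(0.956000+0.931800+0.922900))/(1+7/100) = 4449/5000 ≈ 0.889800
step 5 [5y] swap r/1=1504/45501: DF=(1 − 1504/45501·(0.956000+0.931800+0.922900+0.889800))/(1+1504/45501) = 531/625 ≈ 0.849600
step 6 [6y] bond c/1=13/400: DF=(992773/1000000 − 13/400·(0.956000+0.931800+0.922900+0.889800+0.849600))/(1+13/400) = 8183/10000 ≈ 0.818300

1 1 239/250
2 2 4659/5000
3 3 9229/10000
4 4 4449/5000
5 5 531/625
6 6 8183/10000
f(3y,5y) = ((9229/10000)/(531/625) − 1)/(2) = 733/16992 ≈ 4.3138%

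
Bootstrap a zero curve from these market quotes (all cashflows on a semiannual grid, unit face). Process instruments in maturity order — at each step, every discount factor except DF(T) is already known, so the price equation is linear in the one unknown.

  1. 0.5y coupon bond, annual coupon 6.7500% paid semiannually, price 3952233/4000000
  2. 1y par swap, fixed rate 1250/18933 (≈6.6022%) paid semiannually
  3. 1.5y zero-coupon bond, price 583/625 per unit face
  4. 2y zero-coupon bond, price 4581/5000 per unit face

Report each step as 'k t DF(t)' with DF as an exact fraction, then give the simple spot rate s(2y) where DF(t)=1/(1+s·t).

1 1/2 4779/5000
2 1 15/16
3 3/2 583/625
4 2 4581/5000
s(2y) = (1/(4581/5000) − 1)/(2) = 419/9162 ≈ 4.5732%

step 1 [0.5y] bond c/2=27/800: DF=(3952233/4000000 − 27/800·(0))/(1+27/800) = 4779/5000 ≈ 0.955800
step 2 [1y] swap r/2=625/18933: DF=(1 − 625/18933·(0.955800))/(1+625/18933) = 15/16 ≈ 0.937500
step 3 [1.5y] zero: DF = P = 583/625 ≈ 0.932800
step 4 [2y] zero: DF = P = 4581/5000 ≈ 0.916200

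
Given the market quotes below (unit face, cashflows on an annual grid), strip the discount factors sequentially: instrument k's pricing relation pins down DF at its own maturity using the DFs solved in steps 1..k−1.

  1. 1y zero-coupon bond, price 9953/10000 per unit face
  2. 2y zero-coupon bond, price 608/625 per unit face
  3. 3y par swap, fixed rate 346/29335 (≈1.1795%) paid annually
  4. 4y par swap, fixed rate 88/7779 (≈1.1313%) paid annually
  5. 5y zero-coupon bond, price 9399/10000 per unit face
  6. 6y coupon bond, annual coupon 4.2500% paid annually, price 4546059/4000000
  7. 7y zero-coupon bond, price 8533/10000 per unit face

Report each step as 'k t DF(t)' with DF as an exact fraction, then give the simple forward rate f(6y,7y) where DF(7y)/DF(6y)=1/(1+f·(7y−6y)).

1 1 9953/10000
2 2 608/625
3 3 4827/5000
4 4 239/250
5 5 9399/10000
6 6 8933/10000
7 7 8533/10000
f(6y,7y) = ((8933/10000)/(8533/10000) − 1)/(1) = 400/8533 ≈ 4.6877%

step 1 [1y] zero: DF = P = 9953/10000 ≈ 0.995300
step 2 [2y] zero: DF = P = 608/625 ≈ 0.972800
step 3 [3y] swap r/1=346/29335: DF=(1 − 346/29335·(0.995300+0.972800))/(1+346/29335) = 4827/5000 ≈ 0.965400
step 4 [4y] swap r/1=88/7779: DF=(1 − 88/7779·(0.995300+0.972800+0.965400))/(1+88/7779) = 239/250 ≈ 0.956000
step 5 [5y] zero: DF = P = 9399/10000 ≈ 0.939900
step 6 [6y] bond c/1=17/400: DF=(4546059/4000000 − 17/400·(0.995300+0.972800+0.965400+0.956000+0.939900))/(1+17/400) = 8933/10000 ≈ 0.893300
step 7 [7y] zero: DF = P = 8533/10000 ≈ 0.853300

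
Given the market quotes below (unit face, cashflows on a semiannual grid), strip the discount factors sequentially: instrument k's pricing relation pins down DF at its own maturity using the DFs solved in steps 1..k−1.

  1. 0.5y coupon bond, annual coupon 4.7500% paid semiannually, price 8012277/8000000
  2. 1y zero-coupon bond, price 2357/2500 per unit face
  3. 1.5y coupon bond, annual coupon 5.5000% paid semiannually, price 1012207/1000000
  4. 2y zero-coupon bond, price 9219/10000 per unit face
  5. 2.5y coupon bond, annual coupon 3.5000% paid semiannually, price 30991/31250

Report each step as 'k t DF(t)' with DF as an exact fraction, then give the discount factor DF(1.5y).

1 1/2 9783/10000
2 1 2357/2500
3 3/2 9337/10000
4 2 9219/10000
5 5/2 9097/10000
DF(1.5y) = 9337/10000 ≈ 0.933700

step 1 [0.5y] bond c/2=19/800: DF=(8012277/8000000 − 19/800·(0))/(1+19/800) = 9783/10000 ≈ 0.978300
step 2 [1y] zero: DF = P = 2357/2500 ≈ 0.942800
step 3 [1.5y] bond c/2=11/400: DF=(1012207/1000000 − 11/400·(0.978300+0.942800))/(1+11/400) = 9337/10000 ≈ 0.933700
step 4 [2y] zero: DF = P = 9219/10000 ≈ 0.921900
step 5 [2.5y] bond c/2=7/400: DF=(30991/31250 − 7/400·(0.978300+0.942800+0.933700+0.921900))/(1+7/400) = 9097/10000 ≈ 0.909700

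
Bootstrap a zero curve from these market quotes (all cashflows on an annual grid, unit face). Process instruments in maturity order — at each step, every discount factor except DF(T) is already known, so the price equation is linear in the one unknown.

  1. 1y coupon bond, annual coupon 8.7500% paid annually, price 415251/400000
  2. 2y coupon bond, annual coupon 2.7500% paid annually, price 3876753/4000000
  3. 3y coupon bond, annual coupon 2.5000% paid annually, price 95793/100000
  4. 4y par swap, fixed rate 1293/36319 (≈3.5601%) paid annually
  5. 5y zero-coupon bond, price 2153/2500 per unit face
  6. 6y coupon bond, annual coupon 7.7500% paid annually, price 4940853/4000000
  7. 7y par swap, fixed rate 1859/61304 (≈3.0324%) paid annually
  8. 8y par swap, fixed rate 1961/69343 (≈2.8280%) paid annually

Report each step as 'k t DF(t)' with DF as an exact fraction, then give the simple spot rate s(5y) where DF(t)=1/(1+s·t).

step 1 [1y] bond c/1=7/80: DF=(415251/400000 − 7/80·(0))/(1+7/80) = 4773/5000 ≈ 0.954600
step 2 [2y] bond c/1=11/400: DF=(3876753/4000000 − 11/400·(0.954600))/(1+11/400) = 9177/10000 ≈ 0.917700
step 3 [3y] bond c/1=1/40: DF=(95793/100000 − 1/40·(0.954600+0.917700))/(1+1/40) = 8889/10000 ≈ 0.888900
step 4 [4y] swap r/1=1293/36319: DF=(1 − 1293/36319·(0.954600+0.917700+0.888900))/(1+1293/36319) = 8707/10000 ≈ 0.870700
step 5 [5y] zero: DF = P = 2153/2500 ≈ 0.861200
step 6 [6y] bond c/1=31/400: DF=(4940853/4000000 − 31/400·(0.954600+0.917700+0.888900+0.870700+0.861200))/(1+31/400) = 1029/1250 ≈ 0.823200
step 7 [7y] swap r/1=1859/61304: DF=(1 − 1859/61304·(0.954600+0.917700+0.888900+0.870700+0.861200+0.823200))/(1+1859/61304) = 8141/10000 ≈ 0.814100
step 8 [8y] swap r/1=1961/69343: DF=(1 − 1961/69343·(0.954600+0.917700+0.888900+0.870700+0.861200+0.823200+0.814100))/(1+1961/69343) = 8039/10000 ≈ 0.803900

1 1 4773/5000
2 2 9177/10000
3 3 8889/10000
4 4 8707/10000
5 5 2153/2500
6 6 1029/1250
7 7 8141/10000
8 8 8039/10000
s(5y) = (1/(2153/2500) − 1)/(5) = 347/10765 ≈ 3.2234%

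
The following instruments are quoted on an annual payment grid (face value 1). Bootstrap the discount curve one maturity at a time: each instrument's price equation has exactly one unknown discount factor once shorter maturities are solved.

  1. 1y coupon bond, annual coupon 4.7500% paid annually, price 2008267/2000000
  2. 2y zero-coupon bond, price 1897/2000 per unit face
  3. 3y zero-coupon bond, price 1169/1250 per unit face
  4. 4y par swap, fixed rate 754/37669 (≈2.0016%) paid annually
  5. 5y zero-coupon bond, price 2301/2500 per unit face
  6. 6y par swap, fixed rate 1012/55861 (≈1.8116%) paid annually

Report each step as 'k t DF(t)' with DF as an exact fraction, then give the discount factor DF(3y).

step 1 [1y] bond c/1=19/400: DF=(2008267/2000000 − 19/400·(0))/(1+19/400) = 4793/5000 ≈ 0.958600
step 2 [2y] zero: DF = P = 1897/2000 ≈ 0.948500
step 3 [3y] zero: DF = P = 1169/1250 ≈ 0.935200
step 4 [4y] swap r/1=754/37669: DF=(1 − 754/37669·(0.958600+0.948500+0.935200))/(1+754/37669) = 4623/5000 ≈ 0.924600
step 5 [5y] zero: DF = P = 2301/2500 ≈ 0.920400
step 6 [6y] swap r/1=1012/55861: DF=(1 − 1012/55861·(0.958600+0.948500+0.935200+0.924600+0.920400))/(1+1012/55861) = 2247/2500 ≈ 0.898800

1 1 4793/5000
2 2 1897/2000
3 3 1169/1250
4 4 4623/5000
5 5 2301/2500
6 6 2247/2500
DF(3y) = 1169/1250 ≈ 0.935200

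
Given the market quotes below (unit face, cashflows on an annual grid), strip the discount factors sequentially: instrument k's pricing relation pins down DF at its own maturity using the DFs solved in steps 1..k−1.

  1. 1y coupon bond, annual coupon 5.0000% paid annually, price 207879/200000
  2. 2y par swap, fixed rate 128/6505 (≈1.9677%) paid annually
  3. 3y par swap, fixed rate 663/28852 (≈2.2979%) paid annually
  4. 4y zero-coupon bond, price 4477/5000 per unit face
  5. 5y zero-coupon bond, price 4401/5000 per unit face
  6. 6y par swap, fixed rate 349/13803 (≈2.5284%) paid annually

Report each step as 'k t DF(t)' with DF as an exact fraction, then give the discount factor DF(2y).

step 1 [1y] bond c/1=1/20: DF=(207879/200000 − 1/20·(0))/(1+1/20) = 9899/10000 ≈ 0.989900
step 2 [2y] swap r/1=128/6505: DF=(1 − 128/6505·(0.989900))/(1+128/6505) = 601/625 ≈ 0.961600
step 3 [3y] swap r/1=663/28852: DF=(1 − 663/28852·(0.989900+0.961600))/(1+663/28852) = 9337/10000 ≈ 0.933700
step 4 [4y] zero: DF = P = 4477/5000 ≈ 0.895400
step 5 [5y] zero: DF = P = 4401/5000 ≈ 0.880200
step 6 [6y] swap r/1=349/13803: DF=(1 − 349/13803·(0.989900+0.961600+0.933700+0.895400+0.880200))/(1+349/13803) = 2151/2500 ≈ 0.860400

1 1 9899/10000
2 2 601/625
3 3 9337/10000
4 4 4477/5000
5 5 4401/5000
6 6 2151/2500
DF(2y) = 601/625 ≈ 0.961600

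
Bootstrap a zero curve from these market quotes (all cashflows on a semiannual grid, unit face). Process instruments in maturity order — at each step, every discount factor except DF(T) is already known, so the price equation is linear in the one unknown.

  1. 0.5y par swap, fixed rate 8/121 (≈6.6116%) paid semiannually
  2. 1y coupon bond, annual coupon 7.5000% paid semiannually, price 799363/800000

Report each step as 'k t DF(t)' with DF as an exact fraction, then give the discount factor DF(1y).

1 1/2 121/125
2 1 9281/10000
DF(1y) = 9281/10000 ≈ 0.928100

step 1 [0.5y] swap r/2=4/121: DF=(1 − 4/121·(0))/(1+4/121) = 121/125 ≈ 0.968000
step 2 [1y] bond c/2=3/80: DF=(799363/800000 − 3/80·(0.968000))/(1+3/80) = 9281/10000 ≈ 0.928100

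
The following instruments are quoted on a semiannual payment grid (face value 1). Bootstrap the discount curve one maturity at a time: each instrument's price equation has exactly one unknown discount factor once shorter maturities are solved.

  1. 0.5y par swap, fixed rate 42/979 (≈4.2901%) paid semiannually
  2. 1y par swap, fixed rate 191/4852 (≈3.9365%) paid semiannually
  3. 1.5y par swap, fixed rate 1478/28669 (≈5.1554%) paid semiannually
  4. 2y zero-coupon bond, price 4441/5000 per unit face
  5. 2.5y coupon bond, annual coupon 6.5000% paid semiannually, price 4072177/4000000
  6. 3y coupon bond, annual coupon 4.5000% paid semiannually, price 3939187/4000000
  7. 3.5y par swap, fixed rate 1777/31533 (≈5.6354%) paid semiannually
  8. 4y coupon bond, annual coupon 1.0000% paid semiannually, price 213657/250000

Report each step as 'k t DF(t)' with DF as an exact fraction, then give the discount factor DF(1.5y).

step 1 [0.5y] swap r/2=21/979: DF=(1 − 21/979·(0))/(1+21/979) = 979/1000 ≈ 0.979000
step 2 [1y] swap r/2=191/9704: DF=(1 − 191/9704·(0.979000))/(1+191/9704) = 4809/5000 ≈ 0.961800
step 3 [1.5y] swap r/2=739/28669: DF=(1 − 739/28669·(0.979000+0.961800))/(1+739/28669) = 9261/10000 ≈ 0.926100
step 4 [2y] zero: DF = P = 4441/5000 ≈ 0.888200
step 5 [2.5y] bond c/2=13/400: DF=(4072177/4000000 − 13/400·(0.979000+0.961800+0.926100+0.888200))/(1+13/400) = 4339/5000 ≈ 0.867800
step 6 [3y] bond c/2=9/400: DF=(3939187/4000000 − 9/400·(0.979000+0.961800+0.926100+0.888200+0.867800))/(1+9/400) = 4307/5000 ≈ 0.861400
step 7 [3.5y] swap r/2=1777/63066: DF=(1 − 1777/63066·(0.979000+0.961800+0.926100+0.888200+0.867800+0.861400))/(1+1777/63066) = 8223/10000 ≈ 0.822300
step 8 [4y] bond c/2=1/200: DF=(213657/250000 − 1/200·(0.979000+0.961800+0.926100+0.888200+0.867800+0.861400+0.822300))/(1+1/200) = 819/1000 ≈ 0.819000

1 1/2 979/1000
2 1 4809/5000
3 3/2 9261/10000
4 2 4441/5000
5 5/2 4339/5000
6 3 4307/5000
7 7/2 8223/10000
8 4 819/1000
DF(1.5y) = 9261/10000 ≈ 0.926100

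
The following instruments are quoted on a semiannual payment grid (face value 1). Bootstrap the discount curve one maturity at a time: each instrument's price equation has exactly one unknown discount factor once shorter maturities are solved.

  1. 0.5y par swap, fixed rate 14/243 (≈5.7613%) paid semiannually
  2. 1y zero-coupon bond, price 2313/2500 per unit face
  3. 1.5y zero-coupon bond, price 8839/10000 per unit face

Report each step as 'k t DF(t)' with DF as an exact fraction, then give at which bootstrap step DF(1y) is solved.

1 1/2 243/250
2 1 2313/2500
3 3/2 8839/10000
DF(1y) is solved at step 2

step 1 [0.5y] swap r/2=7/243: DF=(1 − 7/243·(0))/(1+7/243) = 243/250 ≈ 0.972000
step 2 [1y] zero: DF = P = 2313/2500 ≈ 0.925200
step 3 [1.5y] zero: DF = P = 8839/10000 ≈ 0.883900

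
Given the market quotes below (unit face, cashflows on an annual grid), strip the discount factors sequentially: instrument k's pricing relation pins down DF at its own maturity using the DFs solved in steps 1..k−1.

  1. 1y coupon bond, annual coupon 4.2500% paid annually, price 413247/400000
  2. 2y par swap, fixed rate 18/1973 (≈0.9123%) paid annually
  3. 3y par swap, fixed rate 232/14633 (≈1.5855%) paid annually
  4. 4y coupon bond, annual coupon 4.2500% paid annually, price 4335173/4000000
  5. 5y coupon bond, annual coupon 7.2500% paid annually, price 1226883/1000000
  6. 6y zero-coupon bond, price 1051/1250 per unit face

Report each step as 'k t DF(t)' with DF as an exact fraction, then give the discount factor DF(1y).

1 1 991/1000
2 2 491/500
3 3 596/625
4 4 9203/10000
5 5 8839/10000
6 6 1051/1250
DF(1y) = 991/1000 ≈ 0.991000

step 1 [1y] bond c/1=17/400: DF=(413247/400000 − 17/400·(0))/(1+17/400) = 991/1000 ≈ 0.991000
step 2 [2y] swap r/1=18/1973: DF=(1 − 18/1973·(0.991000))/(1+18/1973) = 491/500 ≈ 0.982000
step 3 [3y] swap r/1=232/14633: DF=(1 − 232/14633·(0.991000+0.982000))/(1+232/14633) = 596/625 ≈ 0.953600
step 4 [4y] bond c/1=17/400: DF=(4335173/4000000 − 17/400·(0.991000+0.982000+0.953600))/(1+17/400) = 9203/10000 ≈ 0.920300
step 5 [5y] bond c/1=29/400: DF=(1226883/1000000 − 29/400·(0.991000+0.982000+0.953600+0.920300))/(1+29/400) = 8839/10000 ≈ 0.883900
step 6 [6y] zero: DF = P = 1051/1250 ≈ 0.840800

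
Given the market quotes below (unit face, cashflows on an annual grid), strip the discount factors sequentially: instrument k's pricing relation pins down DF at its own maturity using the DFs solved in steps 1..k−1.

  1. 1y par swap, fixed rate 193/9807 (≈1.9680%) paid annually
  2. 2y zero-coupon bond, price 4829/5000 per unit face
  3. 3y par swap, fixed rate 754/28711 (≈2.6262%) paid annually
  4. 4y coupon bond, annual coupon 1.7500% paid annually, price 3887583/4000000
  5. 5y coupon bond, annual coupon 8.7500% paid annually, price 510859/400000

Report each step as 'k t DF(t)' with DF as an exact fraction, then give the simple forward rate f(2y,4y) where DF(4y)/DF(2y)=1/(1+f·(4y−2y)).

step 1 [1y] swap r/1=193/9807: DF=(1 − 193/9807·(0))/(1+193/9807) = 9807/10000 ≈ 0.980700
step 2 [2y] zero: DF = P = 4829/5000 ≈ 0.965800
step 3 [3y] swap r/1=754/28711: DF=(1 − 754/28711·(0.980700+0.965800))/(1+754/28711) = 4623/5000 ≈ 0.924600
step 4 [4y] bond c/1=7/400: DF=(3887583/4000000 − 7/400·(0.980700+0.965800+0.924600))/(1+7/400) = 4529/5000 ≈ 0.905800
step 5 [5y] bond c/1=7/80: DF=(510859/400000 − 7/80·(0.980700+0.965800+0.924600+0.905800))/(1+7/80) = 1741/2000 ≈ 0.870500

1 1 9807/10000
2 2 4829/5000
3 3 4623/5000
4 4 4529/5000
5 5 1741/2000
f(2y,4y) = ((4829/5000)/(4529/5000) − 1)/(2) = 150/4529 ≈ 3.3120%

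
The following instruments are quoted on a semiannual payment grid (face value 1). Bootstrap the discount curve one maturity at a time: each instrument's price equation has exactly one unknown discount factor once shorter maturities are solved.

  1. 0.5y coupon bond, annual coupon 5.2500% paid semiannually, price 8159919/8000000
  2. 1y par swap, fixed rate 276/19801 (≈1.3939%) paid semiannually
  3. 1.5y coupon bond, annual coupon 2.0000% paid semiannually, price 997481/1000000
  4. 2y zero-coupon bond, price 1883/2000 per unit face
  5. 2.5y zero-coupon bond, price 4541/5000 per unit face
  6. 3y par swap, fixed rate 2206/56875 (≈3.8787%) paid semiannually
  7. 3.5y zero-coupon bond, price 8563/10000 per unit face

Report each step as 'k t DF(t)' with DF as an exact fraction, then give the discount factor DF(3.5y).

step 1 [0.5y] bond c/2=21/800: DF=(8159919/8000000 − 21/800·(0))/(1+21/800) = 9939/10000 ≈ 0.993900
step 2 [1y] swap r/2=138/19801: DF=(1 − 138/19801·(0.993900))/(1+138/19801) = 4931/5000 ≈ 0.986200
step 3 [1.5y] bond c/2=1/100: DF=(997481/1000000 − 1/100·(0.993900+0.986200))/(1+1/100) = 121/125 ≈ 0.968000
step 4 [2y] zero: DF = P = 1883/2000 ≈ 0.941500
step 5 [2.5y] zero: DF = P = 4541/5000 ≈ 0.908200
step 6 [3y] swap r/2=1103/56875: DF=(1 − 1103/56875·(0.993900+0.986200+0.968000+0.941500+0.908200))/(1+1103/56875) = 8897/10000 ≈ 0.889700
step 7 [3.5y] zero: DF = P = 8563/10000 ≈ 0.856300

1 1/2 9939/10000
2 1 4931/5000
3 3/2 121/125
4 2 1883/2000
5 5/2 4541/5000
6 3 8897/10000
7 7/2 8563/10000
DF(3.5y) = 8563/10000 ≈ 0.856300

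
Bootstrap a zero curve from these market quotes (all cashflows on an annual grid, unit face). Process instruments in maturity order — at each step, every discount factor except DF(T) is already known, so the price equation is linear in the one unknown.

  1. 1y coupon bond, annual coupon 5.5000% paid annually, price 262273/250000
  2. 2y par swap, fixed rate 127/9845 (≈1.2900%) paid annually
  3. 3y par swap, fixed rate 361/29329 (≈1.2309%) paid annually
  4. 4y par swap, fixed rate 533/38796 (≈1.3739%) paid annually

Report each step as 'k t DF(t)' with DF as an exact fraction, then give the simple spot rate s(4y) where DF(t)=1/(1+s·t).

step 1 [1y] bond c/1=11/200: DF=(262273/250000 − 11/200·(0))/(1+11/200) = 1243/1250 ≈ 0.994400
step 2 [2y] swap r/1=127/9845: DF=(1 − 127/9845·(0.994400))/(1+127/9845) = 4873/5000 ≈ 0.974600
step 3 [3y] swap r/1=361/29329: DF=(1 − 361/29329·(0.994400+0.974600))/(1+361/29329) = 9639/10000 ≈ 0.963900
step 4 [4y] swap r/1=533/38796: DF=(1 − 533/38796·(0.994400+0.974600+0.963900))/(1+533/38796) = 9467/10000 ≈ 0.946700

1 1 1243/1250
2 2 4873/5000
3 3 9639/10000
4 4 9467/10000
s(4y) = (1/(9467/10000) − 1)/(4) = 533/37868 ≈ 1.4075%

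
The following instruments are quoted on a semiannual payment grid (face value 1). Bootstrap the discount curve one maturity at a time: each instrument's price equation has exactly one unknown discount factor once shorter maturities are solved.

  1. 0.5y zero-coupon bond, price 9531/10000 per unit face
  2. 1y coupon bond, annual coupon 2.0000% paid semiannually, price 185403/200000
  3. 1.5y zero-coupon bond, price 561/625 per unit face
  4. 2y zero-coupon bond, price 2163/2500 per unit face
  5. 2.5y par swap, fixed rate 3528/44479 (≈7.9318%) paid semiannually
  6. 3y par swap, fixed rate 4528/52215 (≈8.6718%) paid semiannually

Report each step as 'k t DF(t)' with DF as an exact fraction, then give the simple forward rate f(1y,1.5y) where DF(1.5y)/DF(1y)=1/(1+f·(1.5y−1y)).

1 1/2 9531/10000
2 1 2271/2500
3 3/2 561/625
4 2 2163/2500
5 5/2 2059/2500
6 3 967/1250
f(1y,1.5y) = ((2271/2500)/(561/625) − 1)/(1/2) = 9/374 ≈ 2.4064%

step 1 [0.5y] zero: DF = P = 9531/10000 ≈ 0.953100
step 2 [1y] bond c/2=1/100: DF=(185403/200000 − 1/100·(0.953100))/(1+1/100) = 2271/2500 ≈ 0.908400
step 3 [1.5y] zero: DF = P = 561/625 ≈ 0.897600
step 4 [2y] zero: DF = P = 2163/2500 ≈ 0.865200
step 5 [2.5y] swap r/2=1764/44479: DF=(1 − 1764/44479·(0.953100+0.908400+0.897600+0.865200))/(1+1764/44479) = 2059/2500 ≈ 0.823600
step 6 [3y] swap r/2=2264/52215: DF=(1 − 2264/52215·(0.953100+0.908400+0.897600+0.865200+0.823600))/(1+2264/52215) = 967/1250 ≈ 0.773600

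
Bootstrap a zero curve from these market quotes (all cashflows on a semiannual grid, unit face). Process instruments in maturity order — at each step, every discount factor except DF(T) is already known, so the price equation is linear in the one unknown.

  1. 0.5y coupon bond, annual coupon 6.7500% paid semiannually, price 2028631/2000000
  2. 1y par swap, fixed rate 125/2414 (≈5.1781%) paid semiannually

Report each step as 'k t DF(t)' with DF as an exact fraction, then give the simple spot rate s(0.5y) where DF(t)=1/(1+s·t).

1 1/2 2453/2500
2 1 19/20
s(0.5y) = (1/(2453/2500) − 1)/(1/2) = 94/2453 ≈ 3.8320%

step 1 [0.5y] bond c/2=27/800: DF=(2028631/2000000 − 27/800·(0))/(1+27/800) = 2453/2500 ≈ 0.981200
step 2 [1y] swap r/2=125/4828: DF=(1 − 125/4828·(0.981200))/(1+125/4828) = 19/20 ≈ 0.950000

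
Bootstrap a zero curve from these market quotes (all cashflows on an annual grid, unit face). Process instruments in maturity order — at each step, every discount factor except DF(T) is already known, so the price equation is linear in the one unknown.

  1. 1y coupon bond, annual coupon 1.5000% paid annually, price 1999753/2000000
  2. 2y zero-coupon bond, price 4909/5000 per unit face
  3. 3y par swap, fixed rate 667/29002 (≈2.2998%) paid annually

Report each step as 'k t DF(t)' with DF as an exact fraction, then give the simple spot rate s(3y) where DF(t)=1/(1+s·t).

1 1 9851/10000
2 2 4909/5000
3 3 9333/10000
s(3y) = (1/(9333/10000) − 1)/(3) = 667/27999 ≈ 2.3822%

step 1 [1y] bond c/1=3/200: DF=(1999753/2000000 − 3/200·(0))/(1+3/200) = 9851/10000 ≈ 0.985100
step 2 [2y] zero: DF = P = 4909/5000 ≈ 0.981800
step 3 [3y] swap r/1=667/29002: DF=(1 − 667/29002·(0.985100+0.981800))/(1+667/29002) = 9333/10000 ≈ 0.933300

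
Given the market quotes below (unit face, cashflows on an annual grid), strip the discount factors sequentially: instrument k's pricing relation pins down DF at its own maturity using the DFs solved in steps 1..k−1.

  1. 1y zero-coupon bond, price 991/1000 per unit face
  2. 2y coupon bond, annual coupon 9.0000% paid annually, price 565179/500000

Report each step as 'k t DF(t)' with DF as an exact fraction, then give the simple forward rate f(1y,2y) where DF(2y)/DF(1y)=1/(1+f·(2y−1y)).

step 1 [1y] zero: DF = P = 991/1000 ≈ 0.991000
step 2 [2y] bond c/1=9/100: DF=(565179/500000 − 9/100·(0.991000))/(1+9/100) = 597/625 ≈ 0.955200

1 1 991/1000
2 2 597/625
f(1y,2y) = ((991/1000)/(597/625) − 1)/(1) = 179/4776 ≈ 3.7479%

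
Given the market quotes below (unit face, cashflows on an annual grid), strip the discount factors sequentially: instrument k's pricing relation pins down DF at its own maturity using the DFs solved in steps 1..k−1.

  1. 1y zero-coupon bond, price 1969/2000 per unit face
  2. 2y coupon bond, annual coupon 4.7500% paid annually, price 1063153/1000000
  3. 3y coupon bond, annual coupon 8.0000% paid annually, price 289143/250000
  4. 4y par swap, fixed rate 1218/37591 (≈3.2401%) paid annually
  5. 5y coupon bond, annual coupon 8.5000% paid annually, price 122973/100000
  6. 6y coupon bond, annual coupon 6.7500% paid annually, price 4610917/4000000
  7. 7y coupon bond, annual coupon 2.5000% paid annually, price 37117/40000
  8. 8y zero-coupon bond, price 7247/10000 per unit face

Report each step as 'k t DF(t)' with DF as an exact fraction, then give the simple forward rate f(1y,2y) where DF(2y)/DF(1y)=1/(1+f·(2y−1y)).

step 1 [1y] zero: DF = P = 1969/2000 ≈ 0.984500
step 2 [2y] bond c/1=19/400: DF=(1063153/1000000 − 19/400·(0.984500))/(1+19/400) = 9703/10000 ≈ 0.970300
step 3 [3y] bond c/1=2/25: DF=(289143/250000 − 2/25·(0.984500+0.970300))/(1+2/25) = 9261/10000 ≈ 0.926100
step 4 [4y] swap r/1=1218/37591: DF=(1 − 1218/37591·(0.984500+0.970300+0.926100))/(1+1218/37591) = 4391/5000 ≈ 0.878200
step 5 [5y] bond c/1=17/200: DF=(122973/100000 − 17/200·(0.984500+0.970300+0.926100+0.878200))/(1+17/200) = 8389/10000 ≈ 0.838900
step 6 [6y] bond c/1=27/400: DF=(4610917/4000000 − 27/400·(0.984500+0.970300+0.926100+0.878200+0.838900))/(1+27/400) = 7891/10000 ≈ 0.789100
step 7 [7y] bond c/1=1/40: DF=(37117/40000 − 1/40·(0.984500+0.970300+0.926100+0.878200+0.838900+0.789100))/(1+1/40) = 7739/10000 ≈ 0.773900
step 8 [8y] zero: DF = P = 7247/10000 ≈ 0.724700

1 1 1969/2000
2 2 9703/10000
3 3 9261/10000
4 4 4391/5000
5 5 8389/10000
6 6 7891/10000
7 7 7739/10000
8 8 7247/10000
f(1y,2y) = ((1969/2000)/(9703/10000) − 1)/(1) = 142/9703 ≈ 1.4635%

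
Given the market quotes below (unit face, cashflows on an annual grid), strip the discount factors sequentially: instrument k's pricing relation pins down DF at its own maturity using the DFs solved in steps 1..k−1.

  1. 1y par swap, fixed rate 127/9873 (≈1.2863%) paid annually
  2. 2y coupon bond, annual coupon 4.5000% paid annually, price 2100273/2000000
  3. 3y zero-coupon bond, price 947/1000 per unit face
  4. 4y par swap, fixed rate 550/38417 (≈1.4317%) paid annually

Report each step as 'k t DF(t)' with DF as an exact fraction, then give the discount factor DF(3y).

1 1 9873/10000
2 2 1203/1250
3 3 947/1000
4 4 189/200
DF(3y) = 947/1000 ≈ 0.947000

step 1 [1y] swap r/1=127/9873: DF=(1 − 127/9873·(0))/(1+127/9873) = 9873/10000 ≈ 0.987300
step 2 [2y] bond c/1=9/200: DF=(2100273/2000000 − 9/200·(0.987300))/(1+9/200) = 1203/1250 ≈ 0.962400
step 3 [3y] zero: DF = P = 947/1000 ≈ 0.947000
step 4 [4y] swap r/1=550/38417: DF=(1 − 550/38417·(0.987300+0.962400+0.947000))/(1+550/38417) = 189/200 ≈ 0.945000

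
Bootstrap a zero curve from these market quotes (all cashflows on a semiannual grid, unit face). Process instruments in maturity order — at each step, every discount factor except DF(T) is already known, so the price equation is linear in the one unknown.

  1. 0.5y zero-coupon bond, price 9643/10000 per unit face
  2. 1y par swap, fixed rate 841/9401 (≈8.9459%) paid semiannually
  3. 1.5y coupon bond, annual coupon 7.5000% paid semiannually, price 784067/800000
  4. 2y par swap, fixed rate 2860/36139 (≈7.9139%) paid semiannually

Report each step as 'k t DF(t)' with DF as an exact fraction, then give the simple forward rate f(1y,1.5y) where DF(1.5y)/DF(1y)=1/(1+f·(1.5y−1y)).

step 1 [0.5y] zero: DF = P = 9643/10000 ≈ 0.964300
step 2 [1y] swap r/2=841/18802: DF=(1 − 841/18802·(0.964300))/(1+841/18802) = 9159/10000 ≈ 0.915900
step 3 [1.5y] bond c/2=3/80: DF=(784067/800000 − 3/80·(0.964300+0.915900))/(1+3/80) = 8767/10000 ≈ 0.876700
step 4 [2y] swap r/2=1430/36139: DF=(1 − 1430/36139·(0.964300+0.915900+0.876700))/(1+1430/36139) = 857/1000 ≈ 0.857000

1 1/2 9643/10000
2 1 9159/10000
3 3/2 8767/10000
4 2 857/1000
f(1y,1.5y) = ((9159/10000)/(8767/10000) − 1)/(1/2) = 784/8767 ≈ 8.9426%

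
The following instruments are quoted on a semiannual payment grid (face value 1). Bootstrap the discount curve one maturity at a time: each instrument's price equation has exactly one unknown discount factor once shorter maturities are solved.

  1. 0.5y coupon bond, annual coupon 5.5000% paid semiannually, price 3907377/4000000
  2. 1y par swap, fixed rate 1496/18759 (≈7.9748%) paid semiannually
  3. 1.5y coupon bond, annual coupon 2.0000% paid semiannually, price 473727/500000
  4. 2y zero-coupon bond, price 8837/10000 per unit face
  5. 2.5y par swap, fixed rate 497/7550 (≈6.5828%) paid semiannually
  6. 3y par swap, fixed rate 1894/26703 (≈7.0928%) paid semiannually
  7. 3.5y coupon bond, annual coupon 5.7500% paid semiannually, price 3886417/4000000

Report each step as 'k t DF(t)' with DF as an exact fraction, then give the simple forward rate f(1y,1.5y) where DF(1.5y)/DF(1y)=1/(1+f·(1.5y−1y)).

1 1/2 9507/10000
2 1 2313/2500
3 3/2 1839/2000
4 2 8837/10000
5 5/2 8509/10000
6 3 4053/5000
7 7/2 497/625
f(1y,1.5y) = ((2313/2500)/(1839/2000) − 1)/(1/2) = 38/3065 ≈ 1.2398%

step 1 [0.5y] bond c/2=11/400: DF=(3907377/4000000 − 11/400·(0))/(1+11/400) = 9507/10000 ≈ 0.950700
step 2 [1y] swap r/2=748/18759: DF=(1 − 748/18759·(0.950700))/(1+748/18759) = 2313/2500 ≈ 0.925200
step 3 [1.5y] bond c/2=1/100: DF=(473727/500000 − 1/100·(0.950700+0.925200))/(1+1/100) = 1839/2000 ≈ 0.919500
step 4 [2y] zero: DF = P = 8837/10000 ≈ 0.883700
step 5 [2.5y] swap r/2=497/15100: DF=(1 − 497/15100·(0.950700+0.925200+0.919500+0.883700))/(1+497/15100) = 8509/10000 ≈ 0.850900
step 6 [3y] swap r/2=947/26703: DF=(1 − 947/26703·(0.950700+0.925200+0.919500+0.883700+0.850900))/(1+947/26703) = 4053/5000 ≈ 0.810600
step 7 [3.5y] bond c/2=23/800: DF=(3886417/4000000 − 23/800·(0.950700+0.925200+0.919500+0.883700+0.850900+0.810600))/(1+23/800) = 497/625 ≈ 0.795200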